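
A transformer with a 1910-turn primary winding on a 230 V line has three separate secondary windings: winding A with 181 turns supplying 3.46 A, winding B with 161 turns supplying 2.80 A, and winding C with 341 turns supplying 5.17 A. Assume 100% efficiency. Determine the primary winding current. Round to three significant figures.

I_p ≈ 1.49 A

V_A = 230 × 181/1910 = 21.796 V; V_B = 230 × 161/1910 = 19.387 V; V_C = 230 × 341/1910 = 41.063 V.
P_out = V_A I_A + V_B I_B + V_C I_C = 21.796×3.46 + 19.387×2.80 + 41.063×5.17 = 75.414 + 54.285 + 212.29 = 341.99 W.
Ideal ⇒ P_in = P_out, so I_p = P_out/V_p = 341.99/230 = 1.49 A.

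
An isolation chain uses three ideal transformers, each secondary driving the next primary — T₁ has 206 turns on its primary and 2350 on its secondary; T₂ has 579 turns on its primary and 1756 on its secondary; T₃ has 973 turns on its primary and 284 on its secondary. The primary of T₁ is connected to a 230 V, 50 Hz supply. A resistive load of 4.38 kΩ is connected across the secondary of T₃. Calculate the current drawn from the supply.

After T₁: V = 230.00 × 2350/206 = 2623.8 V.
After T₂: V = 2623.8 × 1756/579 = 7957.5 V.
After T₃: V = 7957.5 × 284/973 = 2322.6 V.
I_load = 2322.6/4380 = 0.53028 A, so P_out = 2322.6 × 0.53028 = 1231.6 W.
All ideal ⇒ P_in = P_out, so I_supply = 1231.6/230 = 5.35 A.

I_supply ≈ 5.35 A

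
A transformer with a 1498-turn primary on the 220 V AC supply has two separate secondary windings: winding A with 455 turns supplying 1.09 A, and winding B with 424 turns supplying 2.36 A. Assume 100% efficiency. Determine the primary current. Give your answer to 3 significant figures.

V_A = 220 × 455/1498 = 66.822 V; V_B = 220 × 424/1498 = 62.270 V.
P_out = V_A I_A + V_B I_B = 66.822×1.09 + 62.270×2.36 = 72.836 + 146.96 = 219.79 W.
Ideal ⇒ P_in = P_out, so I_p = P_out/V_p = 219.79/220 = 0.999 A.

I_p ≈ 0.999 A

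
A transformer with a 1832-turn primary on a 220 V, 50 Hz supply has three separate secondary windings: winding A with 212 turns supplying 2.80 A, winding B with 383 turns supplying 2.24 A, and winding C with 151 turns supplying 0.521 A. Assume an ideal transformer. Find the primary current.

V_A = 220 × 212/1832 = 25.459 V; V_B = 220 × 383/1832 = 45.993 V; V_C = 220 × 151/1832 = 18.133 V.
P_out = V_A I_A + V_B I_B + V_C I_C = 25.459×2.80 + 45.993×2.24 + 18.133×0.521 = 71.284 + 103.03 + 9.4474 = 183.76 W.
Ideal ⇒ P_in = P_out, so I_p = P_out/V_p = 183.76/220 = 0.835 A.

I_p ≈ 0.835 A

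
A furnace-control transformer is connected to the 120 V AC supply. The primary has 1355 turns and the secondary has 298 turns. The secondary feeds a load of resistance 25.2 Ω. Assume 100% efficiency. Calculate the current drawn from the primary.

V_s = V_p × N_s/N_p = 120 × 298/1355 = 26.391 V.
I_s = V_s/R = 26.391/25.2 = 1.0473 A.
For an ideal transformer I_p N_p = I_s N_s, so I_p = 1.0473 × 298/1355 = 0.230 A.

I_p ≈ 0.230 A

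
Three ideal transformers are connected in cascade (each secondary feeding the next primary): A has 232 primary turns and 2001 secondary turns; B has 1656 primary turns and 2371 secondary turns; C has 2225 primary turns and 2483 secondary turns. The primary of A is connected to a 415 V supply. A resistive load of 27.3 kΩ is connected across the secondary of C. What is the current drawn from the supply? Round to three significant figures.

I_supply ≈ 2.89 A

Secondary of A: V = 415.00 × 2001/232 = 3579.4 V.
Secondary of B: V = 3579.4 × 2371/1656 = 5124.8 V.
Secondary of C: V = 5124.8 × 2483/2225 = 5719.1 V.
I_load = 5719.1/27300 = 0.20949 A, so P_out = 5719.1 × 0.20949 = 1198.1 W.
All ideal ⇒ P_in = P_out, so I_supply = 1198.1/415 = 2.89 A.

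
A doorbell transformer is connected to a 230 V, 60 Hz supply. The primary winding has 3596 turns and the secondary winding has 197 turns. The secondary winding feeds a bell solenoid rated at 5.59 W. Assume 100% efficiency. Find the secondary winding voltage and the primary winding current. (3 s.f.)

V_s ≈ 12.6 V, I_p ≈ 0.0243 A

V_s = V_p × N_s/N_p = 230 × 197/3596 = 12.600 V.
I_s = P/V_s = 5.59/12.600 = 0.44365 A.
I_p = I_s × N_s/N_p = 0.44365 × 197/3596 = 0.0243 A.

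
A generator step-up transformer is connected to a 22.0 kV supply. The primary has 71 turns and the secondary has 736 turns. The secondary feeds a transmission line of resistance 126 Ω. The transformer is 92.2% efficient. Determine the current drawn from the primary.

I_p ≈ 20300 A

V_s = 22000 × 736/71 = 228060 V.
I_s = V_s/R = 228060/126 = 1810.0 A.
P_out = V_s I_s = 228060 × 1810.0 = 4.1278×10^8 W.
P_in = P_out/η = 4.1278×10^8/0.922 = 4.4770×10^8 W.
I_p = P_in/V_p = 4.4770×10^8/22000 = 20300 A.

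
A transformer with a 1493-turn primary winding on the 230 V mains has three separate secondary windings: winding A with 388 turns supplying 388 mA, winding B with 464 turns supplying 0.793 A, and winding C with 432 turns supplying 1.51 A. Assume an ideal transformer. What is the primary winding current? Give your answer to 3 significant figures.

I_p ≈ 0.784 A

V_A = 230 × 388/1493 = 59.772 V; V_B = 230 × 464/1493 = 71.480 V; V_C = 230 × 432/1493 = 66.551 V.
P_out = V_A I_A + V_B I_B + V_C I_C = 59.772×0.388 + 71.480×0.793 + 66.551×1.51 = 23.192 + 56.684 + 100.49 = 180.37 W.
Ideal ⇒ P_in = P_out, so I_p = P_out/V_p = 180.37/230 = 0.784 A.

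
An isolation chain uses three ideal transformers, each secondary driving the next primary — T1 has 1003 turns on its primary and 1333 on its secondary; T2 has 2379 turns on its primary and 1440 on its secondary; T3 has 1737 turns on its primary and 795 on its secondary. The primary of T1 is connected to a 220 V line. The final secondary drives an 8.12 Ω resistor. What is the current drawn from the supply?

I_supply ≈ 3.67 A

Secondary of T1: V = 220.00 × 1333/1003 = 292.38 V.
Secondary of T2: V = 292.38 × 1440/2379 = 176.98 V.
Secondary of T3: V = 176.98 × 795/1737 = 81.000 V.
I_load = 81.000/8.12 = 9.9754 A, so P_out = 81.000 × 9.9754 = 808.01 W.
All ideal ⇒ P_in = P_out, so I_supply = 808.01/220 = 3.67 A.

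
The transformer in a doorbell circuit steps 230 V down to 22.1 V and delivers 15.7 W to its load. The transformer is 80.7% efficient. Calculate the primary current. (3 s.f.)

I_p ≈ 0.0846 A

P_in = P_out/η = 15.7/0.807 = 19.455 W.
I_p = P_in/V_p = 19.455/230 = 0.0846 A.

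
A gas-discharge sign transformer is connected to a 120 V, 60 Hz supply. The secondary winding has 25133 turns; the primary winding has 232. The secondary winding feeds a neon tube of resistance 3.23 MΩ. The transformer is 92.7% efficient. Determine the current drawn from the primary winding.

I_p ≈ 0.470 A

V_s = 120 × 25133/232 = 13000 V.
I_s = V_s/R = 13000/(3.23×10^6) = 0.0040247 A.
P_out = V_s I_s = 13000 × 0.0040247 = 52.321 W.
P_in = P_out/η = 52.321/0.927 = 56.441 W.
I_p = P_in/V_p = 56.441/120 = 0.470 A.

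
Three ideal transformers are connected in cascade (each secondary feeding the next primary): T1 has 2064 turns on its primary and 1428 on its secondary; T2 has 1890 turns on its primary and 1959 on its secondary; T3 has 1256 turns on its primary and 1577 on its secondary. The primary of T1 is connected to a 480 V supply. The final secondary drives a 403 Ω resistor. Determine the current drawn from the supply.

I_supply ≈ 0.966 A

After T1: V = 480.00 × 1428/2064 = 332.09 V.
After T2: V = 332.09 × 1959/1890 = 344.22 V.
After T3: V = 344.22 × 1577/1256 = 432.19 V.
I_load = 432.19/403 = 1.0724 A, so P_out = 432.19 × 1.0724 = 463.49 W.
All ideal ⇒ P_in = P_out, so I_supply = 463.49/480 = 0.966 A.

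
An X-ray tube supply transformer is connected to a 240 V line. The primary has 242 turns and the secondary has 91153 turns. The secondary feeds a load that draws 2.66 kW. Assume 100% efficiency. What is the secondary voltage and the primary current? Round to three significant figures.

V_s = V_p × N_s/N_p = 240 × 91153/242 = 90400 V.
I_s = P/V_s = 2660/90400 = 0.029425 A.
I_p = I_s × N_s/N_p = 0.029425 × 91153/242 = 11.1 A.

V_s ≈ 90400 V, I_p ≈ 11.1 A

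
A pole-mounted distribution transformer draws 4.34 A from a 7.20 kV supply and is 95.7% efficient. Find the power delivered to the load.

P_out ≈ 29900 W

P_in = V_p I_p = 7200 × 4.34 = 31248 W.
P_out = η P_in = 0.957 × 31248 = 29900 W.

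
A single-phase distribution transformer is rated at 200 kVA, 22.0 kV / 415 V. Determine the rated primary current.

I_p ≈ 9.09 A

I_p = S/V_p = 200000/22000 = 9.09 A.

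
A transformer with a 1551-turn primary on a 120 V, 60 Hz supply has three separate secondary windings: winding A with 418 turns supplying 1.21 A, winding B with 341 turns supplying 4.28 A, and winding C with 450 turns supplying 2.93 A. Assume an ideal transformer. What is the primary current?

V_A = 120 × 418/1551 = 32.340 V; V_B = 120 × 341/1551 = 26.383 V; V_C = 120 × 450/1551 = 34.816 V.
P_out = V_A I_A + V_B I_B + V_C I_C = 32.340×1.21 + 26.383×4.28 + 34.816×2.93 = 39.132 + 112.92 + 102.01 = 254.06 W.
Ideal ⇒ P_in = P_out, so I_p = P_out/V_p = 254.06/120 = 2.12 A.

I_p ≈ 2.12 A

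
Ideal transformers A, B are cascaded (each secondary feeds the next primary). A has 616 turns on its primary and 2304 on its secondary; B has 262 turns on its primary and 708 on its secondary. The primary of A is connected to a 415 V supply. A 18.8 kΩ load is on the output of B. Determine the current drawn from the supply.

After A: V = 415.00 × 2304/616 = 1552.2 V.
After B: V = 1552.2 × 708/262 = 4194.5 V.
I_load = 4194.5/18800 = 0.22311 A, so P_out = 4194.5 × 0.22311 = 935.85 W.
All ideal ⇒ P_in = P_out, so I_supply = 935.85/415 = 2.26 A.

I_supply ≈ 2.26 A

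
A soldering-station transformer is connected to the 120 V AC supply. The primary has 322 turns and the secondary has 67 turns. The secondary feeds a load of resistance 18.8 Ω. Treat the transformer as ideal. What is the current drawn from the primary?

V_s = V_p × N_s/N_p = 120 × 67/322 = 24.969 V.
I_s = V_s/R = 24.969/18.8 = 1.3281 A.
For an ideal transformer I_p N_p = I_s N_s, so I_p = 1.3281 × 67/322 = 0.276 A.

I_p ≈ 0.276 A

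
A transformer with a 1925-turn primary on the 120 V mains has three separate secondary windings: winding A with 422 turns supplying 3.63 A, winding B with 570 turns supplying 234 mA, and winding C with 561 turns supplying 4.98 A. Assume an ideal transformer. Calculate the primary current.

V_A = 120 × 422/1925 = 26.306 V; V_B = 120 × 570/1925 = 35.532 V; V_C = 120 × 561/1925 = 34.971 V.
P_out = V_A I_A + V_B I_B + V_C I_C = 26.306×3.63 + 35.532×0.234 + 34.971×4.98 = 95.493 + 8.3146 + 174.16 = 277.96 W.
Ideal ⇒ P_in = P_out, so I_p = P_out/V_p = 277.96/120 = 2.32 A.

I_p ≈ 2.32 A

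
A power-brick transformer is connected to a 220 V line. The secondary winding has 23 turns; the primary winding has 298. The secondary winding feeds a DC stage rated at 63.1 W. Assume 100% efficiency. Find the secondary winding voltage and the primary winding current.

V_s ≈ 17.0 V, I_p ≈ 0.287 A

V_s = V_p × N_s/N_p = 220 × 23/298 = 16.980 V.
I_s = P/V_s = 63.1/16.980 = 3.7162 A.
I_p = I_s × N_s/N_p = 3.7162 × 23/298 = 0.287 A.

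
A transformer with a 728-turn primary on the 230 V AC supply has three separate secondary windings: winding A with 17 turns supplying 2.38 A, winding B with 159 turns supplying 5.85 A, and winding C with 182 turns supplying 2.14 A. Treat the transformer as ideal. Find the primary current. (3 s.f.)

I_p ≈ 1.87 A

V_A = 230 × 17/728 = 5.3709 V; V_B = 230 × 159/728 = 50.234 V; V_C = 230 × 182/728 = 57.500 V.
P_out = V_A I_A + V_B I_B + V_C I_C = 5.3709×2.38 + 50.234×5.85 + 57.500×2.14 = 12.783 + 293.87 + 123.05 = 429.70 W.
Ideal ⇒ P_in = P_out, so I_p = P_out/V_p = 429.70/230 = 1.87 A.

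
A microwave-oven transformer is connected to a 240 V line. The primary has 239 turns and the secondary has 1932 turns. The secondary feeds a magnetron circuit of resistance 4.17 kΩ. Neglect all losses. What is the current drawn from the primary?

V_s = V_p × N_s/N_p = 240 × 1932/239 = 1940.1 V.
I_s = V_s/R = 1940.1/4170 = 0.46525 A.
For an ideal transformer I_p N_p = I_s N_s, so I_p = 0.46525 × 1932/239 = 3.76 A.

I_p ≈ 3.76 A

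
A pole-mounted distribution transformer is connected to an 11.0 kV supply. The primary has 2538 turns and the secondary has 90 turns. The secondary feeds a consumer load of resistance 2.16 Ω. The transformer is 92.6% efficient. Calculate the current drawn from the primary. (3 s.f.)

I_p ≈ 6.92 A

V_s = 11000 × 90/2538 = 390.07 V.
I_s = V_s/R = 390.07/2.16 = 180.59 A.
P_out = V_s I_s = 390.07 × 180.59 = 70442 W.
P_in = P_out/η = 70442/0.926 = 76072 W.
I_p = P_in/V_p = 76072/11000 = 6.92 A.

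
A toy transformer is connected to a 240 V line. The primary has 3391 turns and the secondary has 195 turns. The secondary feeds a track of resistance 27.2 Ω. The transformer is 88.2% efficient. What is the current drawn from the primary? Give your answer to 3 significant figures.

V_s = 240 × 195/3391 = 13.801 V.
I_s = V_s/R = 13.801/27.2 = 0.50740 A.
P_out = V_s I_s = 13.801 × 0.50740 = 7.0027 W.
P_in = P_out/η = 7.0027/0.882 = 7.9396 W.
I_p = P_in/V_p = 7.9396/240 = 0.0331 A.

I_p ≈ 0.0331 A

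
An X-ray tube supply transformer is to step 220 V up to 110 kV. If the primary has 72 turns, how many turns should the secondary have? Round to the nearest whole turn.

N_s/N_p = V_s/V_p, so N_s = 72 × 110000/220 = 36000.0 ≈ 36000 turns.

N_s = 36000 turns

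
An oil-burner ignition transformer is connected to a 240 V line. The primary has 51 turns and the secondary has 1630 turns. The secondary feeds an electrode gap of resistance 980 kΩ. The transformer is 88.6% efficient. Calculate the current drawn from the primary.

V_s = 240 × 1630/51 = 7670.6 V.
I_s = V_s/R = 7670.6/980000 = 0.0078271 A.
P_out = V_s I_s = 7670.6 × 0.0078271 = 60.039 W.
P_in = P_out/η = 60.039/0.886 = 67.764 W.
I_p = P_in/V_p = 67.764/240 = 0.282 A.

I_p ≈ 0.282 A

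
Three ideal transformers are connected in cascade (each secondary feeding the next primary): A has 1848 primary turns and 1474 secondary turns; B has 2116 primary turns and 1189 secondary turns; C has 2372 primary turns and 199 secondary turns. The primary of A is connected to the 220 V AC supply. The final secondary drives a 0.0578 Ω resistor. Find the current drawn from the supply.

I_supply ≈ 5.38 A

After A: V = 220.00 × 1474/1848 = 175.48 V.
After B: V = 175.48 × 1189/2116 = 98.602 V.
After C: V = 98.602 × 199/2372 = 8.2722 V.
I_load = 8.2722/0.0578 = 143.12 A, so P_out = 8.2722 × 143.12 = 1183.9 W.
All ideal ⇒ P_in = P_out, so I_supply = 1183.9/220 = 5.38 A.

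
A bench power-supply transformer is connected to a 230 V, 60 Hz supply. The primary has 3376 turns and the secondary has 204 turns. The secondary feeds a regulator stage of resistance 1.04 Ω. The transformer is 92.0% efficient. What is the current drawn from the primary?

I_p ≈ 0.878 A

V_s = 230 × 204/3376 = 13.898 V.
I_s = V_s/R = 13.898/1.04 = 13.364 A.
P_out = V_s I_s = 13.898 × 13.364 = 185.73 W.
P_in = P_out/η = 185.73/0.920 = 201.88 W.
I_p = P_in/V_p = 201.88/230 = 0.878 A.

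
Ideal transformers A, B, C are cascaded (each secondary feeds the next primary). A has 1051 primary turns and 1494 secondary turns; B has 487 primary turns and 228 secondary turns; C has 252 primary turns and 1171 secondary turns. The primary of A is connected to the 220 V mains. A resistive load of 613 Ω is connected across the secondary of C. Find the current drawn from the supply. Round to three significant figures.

After A: V = 220.00 × 1494/1051 = 312.73 V.
After B: V = 312.73 × 228/487 = 146.41 V.
After C: V = 146.41 × 1171/252 = 680.35 V.
I_load = 680.35/613 = 1.1099 A, so P_out = 680.35 × 1.1099 = 755.10 W.
All ideal ⇒ P_in = P_out, so I_supply = 755.10/220 = 3.43 A.

I_supply ≈ 3.43 A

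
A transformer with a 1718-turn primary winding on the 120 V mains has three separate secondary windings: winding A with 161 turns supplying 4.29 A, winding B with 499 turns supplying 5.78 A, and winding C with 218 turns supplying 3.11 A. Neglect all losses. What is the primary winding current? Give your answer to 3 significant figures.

I_p ≈ 2.48 A

V_A = 120 × 161/1718 = 11.246 V; V_B = 120 × 499/1718 = 34.854 V; V_C = 120 × 218/1718 = 15.227 V.
P_out = V_A I_A + V_B I_B + V_C I_C = 11.246×4.29 + 34.854×5.78 + 15.227×3.11 = 48.244 + 201.46 + 47.356 = 297.06 W.
Ideal ⇒ P_in = P_out, so I_p = P_out/V_p = 297.06/120 = 2.48 A.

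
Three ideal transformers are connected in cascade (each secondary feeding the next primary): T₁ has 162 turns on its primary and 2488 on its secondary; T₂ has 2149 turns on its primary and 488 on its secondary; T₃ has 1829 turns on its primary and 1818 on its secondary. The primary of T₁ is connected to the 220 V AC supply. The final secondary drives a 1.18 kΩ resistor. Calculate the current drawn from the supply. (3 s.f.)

I_supply ≈ 2.24 A

After T₁: V = 220.00 × 2488/162 = 3378.8 V.
After T₂: V = 3378.8 × 488/2149 = 767.26 V.
After T₃: V = 767.26 × 1818/1829 = 762.64 V.
I_load = 762.64/1180 = 0.64631 A, so P_out = 762.64 × 0.64631 = 492.90 W.
All ideal ⇒ P_in = P_out, so I_supply = 492.90/220 = 2.24 A.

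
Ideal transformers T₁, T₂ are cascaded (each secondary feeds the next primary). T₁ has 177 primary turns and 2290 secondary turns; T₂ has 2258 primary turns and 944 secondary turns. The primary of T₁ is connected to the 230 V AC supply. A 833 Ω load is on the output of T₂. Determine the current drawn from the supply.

After T₁: V = 230.00 × 2290/177 = 2975.7 V.
After T₂: V = 2975.7 × 944/2258 = 1244.1 V.
I_load = 1244.1/833 = 1.4935 A, so P_out = 1244.1 × 1.4935 = 1857.9 W.
All ideal ⇒ P_in = P_out, so I_supply = 1857.9/230 = 8.08 A.

I_supply ≈ 8.08 A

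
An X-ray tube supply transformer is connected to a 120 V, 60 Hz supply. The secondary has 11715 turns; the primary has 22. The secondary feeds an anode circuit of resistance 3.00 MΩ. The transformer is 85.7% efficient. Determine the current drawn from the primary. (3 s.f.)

V_s = 120 × 11715/22 = 63900 V.
I_s = V_s/R = 63900/(3.00×10^6) = 0.021300 A.
P_out = V_s I_s = 63900 × 0.021300 = 1361.1 W.
P_in = P_out/η = 1361.1/0.857 = 1588.2 W.
I_p = P_in/V_p = 1588.2/120 = 13.2 A.

I_p ≈ 13.2 A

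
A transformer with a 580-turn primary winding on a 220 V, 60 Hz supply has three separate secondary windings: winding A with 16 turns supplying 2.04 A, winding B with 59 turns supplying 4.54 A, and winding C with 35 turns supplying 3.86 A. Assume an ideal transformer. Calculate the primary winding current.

V_A = 220 × 16/580 = 6.0690 V; V_B = 220 × 59/580 = 22.379 V; V_C = 220 × 35/580 = 13.276 V.
P_out = V_A I_A + V_B I_B + V_C I_C = 6.0690×2.04 + 22.379×4.54 + 13.276×3.86 = 12.381 + 101.60 + 51.245 = 165.23 W.
Ideal ⇒ P_in = P_out, so I_p = P_out/V_p = 165.23/220 = 0.751 A.

I_p ≈ 0.751 A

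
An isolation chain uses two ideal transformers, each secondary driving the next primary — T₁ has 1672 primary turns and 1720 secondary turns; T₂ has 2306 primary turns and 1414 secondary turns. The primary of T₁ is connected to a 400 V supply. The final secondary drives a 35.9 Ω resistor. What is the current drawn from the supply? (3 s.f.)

I_supply ≈ 4.43 A

Secondary of T₁: V = 400.00 × 1720/1672 = 411.48 V.
Secondary of T₂: V = 411.48 × 1414/2306 = 252.31 V.
I_load = 252.31/35.9 = 7.0283 A, so P_out = 252.31 × 7.0283 = 1773.3 W.
All ideal ⇒ P_in = P_out, so I_supply = 1773.3/400 = 4.43 A.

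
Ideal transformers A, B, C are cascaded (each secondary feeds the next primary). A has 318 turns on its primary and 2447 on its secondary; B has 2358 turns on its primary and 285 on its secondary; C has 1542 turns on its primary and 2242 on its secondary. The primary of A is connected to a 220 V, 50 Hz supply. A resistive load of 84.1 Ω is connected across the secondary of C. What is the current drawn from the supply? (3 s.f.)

Secondary of A: V = 220.00 × 2447/318 = 1692.9 V.
Secondary of B: V = 1692.9 × 285/2358 = 204.61 V.
Secondary of C: V = 204.61 × 2242/1542 = 297.50 V.
I_load = 297.50/84.1 = 3.5374 A, so P_out = 297.50 × 3.5374 = 1052.4 W.
All ideal ⇒ P_in = P_out, so I_supply = 1052.4/220 = 4.78 A.

I_supply ≈ 4.78 A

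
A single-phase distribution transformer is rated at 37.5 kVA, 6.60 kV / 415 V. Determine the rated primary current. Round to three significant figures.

I_p ≈ 5.68 A

I_p = S/V_p = 37500/6600 = 5.68 A.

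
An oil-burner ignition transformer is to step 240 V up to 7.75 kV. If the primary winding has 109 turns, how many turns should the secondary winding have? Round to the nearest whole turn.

N_s = 3520 turns

N_s/N_p = V_s/V_p, so N_s = 109 × 7750/240 = 3519.8 ≈ 3520 turns.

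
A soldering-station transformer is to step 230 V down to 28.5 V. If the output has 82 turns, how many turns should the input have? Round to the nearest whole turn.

N_in = 662 turns

N_in/N_out = V_in/V_out, so N_in = 82 × 230/28.5 = 661.8 ≈ 662 turns.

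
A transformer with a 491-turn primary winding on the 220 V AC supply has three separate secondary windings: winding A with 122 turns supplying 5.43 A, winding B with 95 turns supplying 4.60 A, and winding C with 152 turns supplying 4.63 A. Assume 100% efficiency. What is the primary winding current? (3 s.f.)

V_A = 220 × 122/491 = 54.664 V; V_B = 220 × 95/491 = 42.566 V; V_C = 220 × 152/491 = 68.106 V.
P_out = V_A I_A + V_B I_B + V_C I_C = 54.664×5.43 + 42.566×4.60 + 68.106×4.63 = 296.83 + 195.80 + 315.33 = 807.96 W.
Ideal ⇒ P_in = P_out, so I_p = P_out/V_p = 807.96/220 = 3.67 A.

I_p ≈ 3.67 A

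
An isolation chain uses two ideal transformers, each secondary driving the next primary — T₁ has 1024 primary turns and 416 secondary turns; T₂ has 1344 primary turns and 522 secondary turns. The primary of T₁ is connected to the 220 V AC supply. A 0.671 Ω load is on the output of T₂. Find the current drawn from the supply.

I_supply ≈ 8.16 A

Secondary of T₁: V = 220.00 × 416/1024 = 89.375 V.
Secondary of T₂: V = 89.375 × 522/1344 = 34.713 V.
I_load = 34.713/0.671 = 51.733 A, so P_out = 34.713 × 51.733 = 1795.8 W.
All ideal ⇒ P_in = P_out, so I_supply = 1795.8/220 = 8.16 A.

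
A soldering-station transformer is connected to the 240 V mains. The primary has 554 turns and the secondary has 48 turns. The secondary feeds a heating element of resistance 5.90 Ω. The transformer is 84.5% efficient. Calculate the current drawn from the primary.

V_s = 240 × 48/554 = 20.794 V.
I_s = V_s/R = 20.794/5.90 = 3.5244 A.
P_out = V_s I_s = 20.794 × 3.5244 = 73.288 W.
P_in = P_out/η = 73.288/0.845 = 86.731 W.
I_p = P_in/V_p = 86.731/240 = 0.361 A.

I_p ≈ 0.361 A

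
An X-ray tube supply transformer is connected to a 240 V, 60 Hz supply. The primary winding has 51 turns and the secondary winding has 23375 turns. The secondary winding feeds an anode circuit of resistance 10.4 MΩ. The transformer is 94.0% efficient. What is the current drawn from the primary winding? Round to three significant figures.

V_s = 240 × 23375/51 = 110000 V.
I_s = V_s/R = 110000/(1.04×10^7) = 0.010577 A.
P_out = V_s I_s = 110000 × 0.010577 = 1163.5 W.
P_in = P_out/η = 1163.5/0.940 = 1237.7 W.
I_p = P_in/V_p = 1237.7/240 = 5.16 A.

I_p ≈ 5.16 A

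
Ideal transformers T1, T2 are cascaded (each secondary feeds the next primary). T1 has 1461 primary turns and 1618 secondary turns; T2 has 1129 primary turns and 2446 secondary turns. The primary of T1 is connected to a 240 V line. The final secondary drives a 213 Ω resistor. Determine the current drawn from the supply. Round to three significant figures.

I_supply ≈ 6.49 A

Secondary of T1: V = 240.00 × 1618/1461 = 265.79 V.
Secondary of T2: V = 265.79 × 2446/1129 = 575.84 V.
I_load = 575.84/213 = 2.7035 A, so P_out = 575.84 × 2.7035 = 1556.8 W.
All ideal ⇒ P_in = P_out, so I_supply = 1556.8/240 = 6.49 A.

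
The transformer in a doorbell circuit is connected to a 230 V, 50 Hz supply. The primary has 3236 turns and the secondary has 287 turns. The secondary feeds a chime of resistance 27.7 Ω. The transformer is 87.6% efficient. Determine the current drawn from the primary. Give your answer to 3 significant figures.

V_s = 230 × 287/3236 = 20.399 V.
I_s = V_s/R = 20.399/27.7 = 0.73641 A.
P_out = V_s I_s = 20.399 × 0.73641 = 15.022 W.
P_in = P_out/η = 15.022/0.876 = 17.148 W.
I_p = P_in/V_p = 17.148/230 = 0.0746 A.

I_p ≈ 0.0746 A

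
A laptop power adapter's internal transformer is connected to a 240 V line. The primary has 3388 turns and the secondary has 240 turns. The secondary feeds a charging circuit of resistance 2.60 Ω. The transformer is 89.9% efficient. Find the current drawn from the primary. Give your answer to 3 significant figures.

V_s = 240 × 240/3388 = 17.001 V.
I_s = V_s/R = 17.001/2.60 = 6.5389 A.
P_out = V_s I_s = 17.001 × 6.5389 = 111.17 W.
P_in = P_out/η = 111.17/0.899 = 123.66 W.
I_p = P_in/V_p = 123.66/240 = 0.515 A.

I_p ≈ 0.515 A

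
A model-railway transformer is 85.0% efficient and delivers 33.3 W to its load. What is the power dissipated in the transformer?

P_loss ≈ 5.88 W

P_in = P_out/η = 33.3/0.850 = 39.1765 W.
P_loss = P_in − P_out = 39.1765 − 33.3 = 5.88 W.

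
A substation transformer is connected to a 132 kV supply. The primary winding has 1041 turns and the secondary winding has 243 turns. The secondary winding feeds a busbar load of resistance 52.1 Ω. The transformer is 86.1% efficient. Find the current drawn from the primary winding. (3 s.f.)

V_s = 132000 × 243/1041 = 30813 V.
I_s = V_s/R = 30813/52.1 = 591.41 A.
P_out = V_s I_s = 30813 × 591.41 = 1.8223×10^7 W.
P_in = P_out/η = 1.8223×10^7/0.861 = 2.1165×10^7 W.
I_p = P_in/V_p = 2.1165×10^7/132000 = 160 A.

I_p ≈ 160 A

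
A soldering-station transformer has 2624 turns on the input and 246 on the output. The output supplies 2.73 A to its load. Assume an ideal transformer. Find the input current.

For an ideal transformer I_in/I_out = N_out/N_in, so I_in = 2.73 × 246/2624 = 0.256 A.

I_in ≈ 0.256 A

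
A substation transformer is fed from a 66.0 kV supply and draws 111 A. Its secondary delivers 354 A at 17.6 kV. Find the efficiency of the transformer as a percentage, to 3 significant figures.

P_in = 66000 × 111 = 7.32600×10^6 W.
P_out = 17600 × 354 = 6.23040×10^6 W.
η = P_out/P_in = 6.23040×10^6/(7.32600×10^6) = 0.850.

η ≈ 85.0%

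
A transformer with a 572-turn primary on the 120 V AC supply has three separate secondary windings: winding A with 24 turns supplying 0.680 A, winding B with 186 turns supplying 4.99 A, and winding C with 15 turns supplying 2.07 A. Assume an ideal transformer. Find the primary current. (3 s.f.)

V_A = 120 × 24/572 = 5.0350 V; V_B = 120 × 186/572 = 39.021 V; V_C = 120 × 15/572 = 3.1469 V.
P_out = V_A I_A + V_B I_B + V_C I_C = 5.0350×0.680 + 39.021×4.99 + 3.1469×2.07 = 3.4238 + 194.71 + 6.5140 = 204.65 W.
Ideal ⇒ P_in = P_out, so I_p = P_out/V_p = 204.65/120 = 1.71 A.

I_p ≈ 1.71 A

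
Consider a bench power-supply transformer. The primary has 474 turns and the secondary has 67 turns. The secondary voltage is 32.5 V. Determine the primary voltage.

V_p/V_s = N_p/N_s, so V_p = 32.5 × 474/67 = 230 V.

V_p ≈ 230 V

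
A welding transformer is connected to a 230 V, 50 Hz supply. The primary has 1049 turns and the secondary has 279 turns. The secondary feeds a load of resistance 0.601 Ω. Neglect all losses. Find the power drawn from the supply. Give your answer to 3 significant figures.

P ≈ 6230 W

V_s = V_p × N_s/N_p = 230 × 279/1049 = 61.173 V.
I_s = V_s/R = 61.173/0.601 = 101.78 A.
I_p = I_s × N_s/N_p = 101.78 × 279/1049 = 27.071 A.
P = V_p I_p = 230 × 27.071 = 6230 W.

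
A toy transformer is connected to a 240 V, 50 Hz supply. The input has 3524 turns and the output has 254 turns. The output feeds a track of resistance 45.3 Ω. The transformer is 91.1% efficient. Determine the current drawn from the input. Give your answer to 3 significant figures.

V_out = 240 × 254/3524 = 17.299 V.
I_out = V_out/R = 17.299/45.3 = 0.38187 A.
P_out = V_out I_out = 17.299 × 0.38187 = 6.6057 W.
P_in = P_out/η = 6.6057/0.911 = 7.2511 W.
I_in = P_in/V_in = 7.2511/240 = 0.0302 A.

I_in ≈ 0.0302 A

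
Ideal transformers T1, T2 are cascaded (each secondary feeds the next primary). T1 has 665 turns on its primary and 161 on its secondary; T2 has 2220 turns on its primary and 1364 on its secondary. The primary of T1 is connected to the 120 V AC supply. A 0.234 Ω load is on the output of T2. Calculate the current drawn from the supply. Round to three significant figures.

I_supply ≈ 11.3 A

After T1: V = 120.00 × 161/665 = 29.053 V.
After T2: V = 29.053 × 1364/2220 = 17.850 V.
I_load = 17.850/0.234 = 76.284 A, so P_out = 17.850 × 76.284 = 1361.7 W.
All ideal ⇒ P_in = P_out, so I_supply = 1361.7/120 = 11.3 A.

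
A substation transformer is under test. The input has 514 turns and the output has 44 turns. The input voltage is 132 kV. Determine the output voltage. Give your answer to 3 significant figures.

V_out/V_in = N_out/N_in, so V_out = 132000 × 44/514 = 11300 V.

V_out ≈ 11300 V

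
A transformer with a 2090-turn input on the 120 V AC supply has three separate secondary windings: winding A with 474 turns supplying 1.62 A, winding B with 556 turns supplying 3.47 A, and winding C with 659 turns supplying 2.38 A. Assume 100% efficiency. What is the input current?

I_in ≈ 2.04 A

V_A = 120 × 474/2090 = 27.215 V; V_B = 120 × 556/2090 = 31.923 V; V_C = 120 × 659/2090 = 37.837 V.
P_out = V_A I_A + V_B I_B + V_C I_C = 27.215×1.62 + 31.923×3.47 + 37.837×2.38 = 44.089 + 110.77 + 90.053 = 244.92 W.
Ideal ⇒ P_in = P_out, so I_in = P_out/V_in = 244.92/120 = 2.04 A.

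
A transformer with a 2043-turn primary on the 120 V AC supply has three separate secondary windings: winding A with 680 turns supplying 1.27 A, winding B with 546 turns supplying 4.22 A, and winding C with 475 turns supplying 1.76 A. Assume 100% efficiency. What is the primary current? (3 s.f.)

V_A = 120 × 680/2043 = 39.941 V; V_B = 120 × 546/2043 = 32.070 V; V_C = 120 × 475/2043 = 27.900 V.
P_out = V_A I_A + V_B I_B + V_C I_C = 39.941×1.27 + 32.070×4.22 + 27.900×1.76 = 50.725 + 135.34 + 49.104 = 235.17 W.
Ideal ⇒ P_in = P_out, so I_p = P_out/V_p = 235.17/120 = 1.96 A.

I_p ≈ 1.96 A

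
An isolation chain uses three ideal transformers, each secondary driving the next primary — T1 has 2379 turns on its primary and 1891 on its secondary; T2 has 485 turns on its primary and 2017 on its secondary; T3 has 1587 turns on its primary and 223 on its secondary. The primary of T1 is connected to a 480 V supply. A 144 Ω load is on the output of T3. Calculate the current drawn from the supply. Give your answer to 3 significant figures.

I_supply ≈ 0.719 A

After T1: V = 480.00 × 1891/2379 = 381.54 V.
After T2: V = 381.54 × 2017/485 = 1586.7 V.
After T3: V = 1586.7 × 223/1587 = 222.96 V.
I_load = 222.96/144 = 1.5483 A, so P_out = 222.96 × 1.5483 = 345.22 W.
All ideal ⇒ P_in = P_out, so I_supply = 345.22/480 = 0.719 A.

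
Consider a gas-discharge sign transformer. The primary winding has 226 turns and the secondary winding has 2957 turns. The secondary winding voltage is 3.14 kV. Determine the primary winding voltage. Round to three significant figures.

V_p ≈ 240 V

V_p/V_s = N_p/N_s, so V_p = 3140 × 226/2957 = 240 V.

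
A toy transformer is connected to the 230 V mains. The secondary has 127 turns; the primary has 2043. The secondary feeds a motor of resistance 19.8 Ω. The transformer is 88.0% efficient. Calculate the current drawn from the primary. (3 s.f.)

V_s = 230 × 127/2043 = 14.298 V.
I_s = V_s/R = 14.298/19.8 = 0.72210 A.
P_out = V_s I_s = 14.298 × 0.72210 = 10.324 W.
P_in = P_out/η = 10.324/0.880 = 11.732 W.
I_p = P_in/V_p = 11.732/230 = 0.0510 A.

I_p ≈ 0.0510 A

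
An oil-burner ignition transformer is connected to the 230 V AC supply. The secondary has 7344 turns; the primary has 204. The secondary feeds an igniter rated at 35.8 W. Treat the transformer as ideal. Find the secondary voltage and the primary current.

V_s = V_p × N_s/N_p = 230 × 7344/204 = 8280.0 V.
I_s = P/V_s = 35.8/8280.0 = 0.0043237 A.
I_p = I_s × N_s/N_p = 0.0043237 × 7344/204 = 0.156 A.

V_s ≈ 8280 V, I_p ≈ 0.156 A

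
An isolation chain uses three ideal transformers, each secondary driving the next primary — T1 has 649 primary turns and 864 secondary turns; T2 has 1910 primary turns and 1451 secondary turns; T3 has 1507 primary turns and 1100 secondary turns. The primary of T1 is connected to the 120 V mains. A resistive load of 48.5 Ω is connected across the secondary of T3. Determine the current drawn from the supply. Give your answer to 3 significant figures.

I_supply ≈ 1.35 A

After T1: V = 120.00 × 864/649 = 159.75 V.
After T2: V = 159.75 × 1451/1910 = 121.36 V.
After T3: V = 121.36 × 1100/1507 = 88.586 V.
I_load = 88.586/48.5 = 1.8265 A, so P_out = 88.586 × 1.8265 = 161.80 W.
All ideal ⇒ P_in = P_out, so I_supply = 161.80/120 = 1.35 A.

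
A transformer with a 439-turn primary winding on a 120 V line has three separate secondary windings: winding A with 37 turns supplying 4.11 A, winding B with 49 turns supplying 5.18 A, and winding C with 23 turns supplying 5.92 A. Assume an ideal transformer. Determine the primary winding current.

I_p ≈ 1.23 A

V_A = 120 × 37/439 = 10.114 V; V_B = 120 × 49/439 = 13.394 V; V_C = 120 × 23/439 = 6.2870 V.
P_out = V_A I_A + V_B I_B + V_C I_C = 10.114×4.11 + 13.394×5.18 + 6.2870×5.92 = 41.568 + 69.381 + 37.219 = 148.17 W.
Ideal ⇒ P_in = P_out, so I_p = P_out/V_p = 148.17/120 = 1.23 A.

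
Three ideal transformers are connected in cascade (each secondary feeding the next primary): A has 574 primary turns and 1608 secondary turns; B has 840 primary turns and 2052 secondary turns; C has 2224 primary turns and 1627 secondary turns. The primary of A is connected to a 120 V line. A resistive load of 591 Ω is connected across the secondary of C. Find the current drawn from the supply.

Secondary of A: V = 120.00 × 1608/574 = 336.17 V.
Secondary of B: V = 336.17 × 2052/840 = 821.21 V.
Secondary of C: V = 821.21 × 1627/2224 = 600.77 V.
I_load = 600.77/591 = 1.0165 A, so P_out = 600.77 × 1.0165 = 610.70 W.
All ideal ⇒ P_in = P_out, so I_supply = 610.70/120 = 5.09 A.

I_supply ≈ 5.09 A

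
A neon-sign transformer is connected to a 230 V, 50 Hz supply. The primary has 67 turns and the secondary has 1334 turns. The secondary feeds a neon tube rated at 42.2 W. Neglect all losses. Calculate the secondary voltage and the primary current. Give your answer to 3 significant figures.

V_s = V_p × N_s/N_p = 230 × 1334/67 = 4579.4 V.
I_s = P/V_s = 42.2/4579.4 = 0.0092152 A.
I_p = I_s × N_s/N_p = 0.0092152 × 1334/67 = 0.183 A.

V_s ≈ 4580 V, I_p ≈ 0.183 A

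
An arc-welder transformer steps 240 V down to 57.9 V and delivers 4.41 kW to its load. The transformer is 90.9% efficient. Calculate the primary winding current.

I_p ≈ 20.2 A

P_in = P_out/η = 4410/0.909 = 4851.5 W.
I_p = P_in/V_p = 4851.5/240 = 20.2 A.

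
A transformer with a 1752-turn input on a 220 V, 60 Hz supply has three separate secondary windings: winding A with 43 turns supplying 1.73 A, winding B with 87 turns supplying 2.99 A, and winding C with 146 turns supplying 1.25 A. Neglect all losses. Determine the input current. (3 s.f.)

V_A = 220 × 43/1752 = 5.3995 V; V_B = 220 × 87/1752 = 10.925 V; V_C = 220 × 146/1752 = 18.333 V.
P_out = V_A I_A + V_B I_B + V_C I_C = 5.3995×1.73 + 10.925×2.99 + 18.333×1.25 = 9.3412 + 32.665 + 22.917 = 64.923 W.
Ideal ⇒ P_in = P_out, so I_in = P_out/V_in = 64.923/220 = 0.295 A.

I_in ≈ 0.295 A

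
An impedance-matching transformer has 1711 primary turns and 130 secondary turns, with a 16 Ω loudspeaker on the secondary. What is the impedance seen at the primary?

Z_p = (N_p/N_s)² × Z_s = (1711/130)² × 16 = 2770 Ω.

Z_p ≈ 2770 Ω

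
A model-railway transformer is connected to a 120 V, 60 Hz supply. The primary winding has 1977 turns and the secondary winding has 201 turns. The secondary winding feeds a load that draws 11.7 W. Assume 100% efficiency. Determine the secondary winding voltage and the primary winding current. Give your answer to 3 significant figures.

V_s ≈ 12.2 V, I_p ≈ 0.0975 A

V_s = V_p × N_s/N_p = 120 × 201/1977 = 12.200 V.
I_s = P/V_s = 11.7/12.200 = 0.95899 A.
I_p = I_s × N_s/N_p = 0.95899 × 201/1977 = 0.0975 A.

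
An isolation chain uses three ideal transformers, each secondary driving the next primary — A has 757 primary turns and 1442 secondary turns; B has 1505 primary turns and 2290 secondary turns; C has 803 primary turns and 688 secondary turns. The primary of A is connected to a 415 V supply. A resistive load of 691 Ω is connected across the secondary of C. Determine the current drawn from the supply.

Secondary of A: V = 415.00 × 1442/757 = 790.53 V.
Secondary of B: V = 790.53 × 2290/1505 = 1202.9 V.
Secondary of C: V = 1202.9 × 688/803 = 1030.6 V.
I_load = 1030.6/691 = 1.4915 A, so P_out = 1030.6 × 1.4915 = 1537.1 W.
All ideal ⇒ P_in = P_out, so I_supply = 1537.1/415 = 3.70 A.

I_supply ≈ 3.70 A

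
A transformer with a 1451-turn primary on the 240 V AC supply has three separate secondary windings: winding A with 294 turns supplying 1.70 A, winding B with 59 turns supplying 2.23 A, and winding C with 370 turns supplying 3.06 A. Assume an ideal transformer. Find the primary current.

V_A = 240 × 294/1451 = 48.629 V; V_B = 240 × 59/1451 = 9.7588 V; V_C = 240 × 370/1451 = 61.199 V.
P_out = V_A I_A + V_B I_B + V_C I_C = 48.629×1.70 + 9.7588×2.23 + 61.199×3.06 = 82.669 + 21.762 + 187.27 = 291.70 W.
Ideal ⇒ P_in = P_out, so I_p = P_out/V_p = 291.70/240 = 1.22 A.

I_p ≈ 1.22 A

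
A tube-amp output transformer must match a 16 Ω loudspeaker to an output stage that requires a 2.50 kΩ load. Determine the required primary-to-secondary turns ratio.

N_p/N_s ≈ 12.5

Z_p/Z_s = (N_p/N_s)², so N_p/N_s = √(2500/16) = √156 = 12.5.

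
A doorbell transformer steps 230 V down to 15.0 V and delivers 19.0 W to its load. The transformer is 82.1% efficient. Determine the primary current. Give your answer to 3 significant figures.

P_in = P_out/η = 19.0/0.821 = 23.143 W.
I_p = P_in/V_p = 23.143/230 = 0.101 A.

I_p ≈ 0.101 A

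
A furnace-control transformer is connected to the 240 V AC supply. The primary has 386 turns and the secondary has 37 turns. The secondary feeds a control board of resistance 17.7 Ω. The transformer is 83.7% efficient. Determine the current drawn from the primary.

I_p ≈ 0.149 A

V_s = 240 × 37/386 = 23.005 V.
I_s = V_s/R = 23.005/17.7 = 1.2997 A.
P_out = V_s I_s = 23.005 × 1.2997 = 29.900 W.
P_in = P_out/η = 29.900/0.837 = 35.723 W.
I_p = P_in/V_p = 35.723/240 = 0.149 A.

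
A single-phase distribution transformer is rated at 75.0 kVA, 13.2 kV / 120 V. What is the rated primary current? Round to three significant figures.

I_p ≈ 5.68 A

I_p = S/V_p = 75000/13200 = 5.68 A.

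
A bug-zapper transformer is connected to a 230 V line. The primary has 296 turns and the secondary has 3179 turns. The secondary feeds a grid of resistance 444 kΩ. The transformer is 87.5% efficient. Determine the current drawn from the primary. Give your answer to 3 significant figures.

V_s = 230 × 3179/296 = 2470.2 V.
I_s = V_s/R = 2470.2/444000 = 0.0055634 A.
P_out = V_s I_s = 2470.2 × 0.0055634 = 13.743 W.
P_in = P_out/η = 13.743/0.875 = 15.706 W.
I_p = P_in/V_p = 15.706/230 = 0.0683 A.

I_p ≈ 0.0683 A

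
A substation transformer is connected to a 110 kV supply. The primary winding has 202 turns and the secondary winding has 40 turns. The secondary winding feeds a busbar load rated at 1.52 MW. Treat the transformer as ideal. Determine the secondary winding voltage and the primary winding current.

V_s = V_p × N_s/N_p = 110000 × 40/202 = 21782 V.
I_s = P/V_s = 1.52×10^6/21782 = 69.782 A.
I_p = I_s × N_s/N_p = 69.782 × 40/202 = 13.8 A.

V_s ≈ 21800 V, I_p ≈ 13.8 A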